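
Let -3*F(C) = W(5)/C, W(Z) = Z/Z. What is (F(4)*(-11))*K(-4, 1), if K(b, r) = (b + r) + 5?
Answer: 11/6 ≈ 1.8333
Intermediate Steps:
W(Z) = 1
K(b, r) = 5 + b + r
F(C) = -1/(3*C)
(F(4)*(-11))*K(-4, 1) = (-1/3/4*(-11))*(5 - 4 + 1) = (-1/3*1/4*(-11))*2 = -1/12*(-11)*2 = (11/12)*2 = 11/6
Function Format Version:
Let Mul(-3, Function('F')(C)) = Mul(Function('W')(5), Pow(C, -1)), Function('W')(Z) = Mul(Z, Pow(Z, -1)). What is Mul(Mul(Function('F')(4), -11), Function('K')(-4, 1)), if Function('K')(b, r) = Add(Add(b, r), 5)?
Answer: Rational(11, 6) ≈ 1.8333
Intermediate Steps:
Function('W')(Z) = 1
Function('K')(b, r) = Add(5, b, r)
Function('F')(C) = Mul(Rational(-1, 3), Pow(C, -1)) (Function('F')(C) = Mul(Rational(-1, 3), Mul(1, Pow(C, -1))) = Mul(Rational(-1, 3), Pow(C, -1)))
Mul(Mul(Function('F')(4), -11), Function('K')(-4, 1)) = Mul(Mul(Mul(Rational(-1, 3), Pow(4, -1)), -11), Add(5, -4, 1)) = Mul(Mul(Mul(Rational(-1, 3), Rational(1, 4)), -11), 2) = Mul(Mul(Rational(-1, 12), -11), 2) = Mul(Rational(11, 12), 2) = Rational(11, 6)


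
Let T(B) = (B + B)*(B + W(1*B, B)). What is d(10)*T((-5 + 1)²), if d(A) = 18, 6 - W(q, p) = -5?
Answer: 15552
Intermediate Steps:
W(q, p) = 11 (W(q, p) = 6 - 1*(-5) = 6 + 5 = 11)
T(B) = 2*B*(11 + B) (T(B) = (B + B)*(B + 11) = (2*B)*(11 + B) = 2*B*(11 + B))
d(10)*T((-5 + 1)²) = 18*(2*(-5 + 1)²*(11 + (-5 + 1)²)) = 18*(2*(-4)²*(11 + (-4)²)) = 18*(2*16*(11 + 16)) = 18*(2*16*27) = 18*864 = 15552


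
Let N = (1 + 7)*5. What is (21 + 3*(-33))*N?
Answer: -3120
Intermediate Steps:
N = 40 (N = 8*5 = 40)
(21 + 3*(-33))*N = (21 + 3*(-33))*40 = (21 - 99)*40 = -78*40 = -3120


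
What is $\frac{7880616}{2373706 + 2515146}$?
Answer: $\frac{1970154}{1222213} \approx 1.612$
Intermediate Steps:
$\frac{7880616}{2373706 + 2515146} = \frac{7880616}{4888852} = 7880616 \cdot \frac{1}{4888852} = \frac{1970154}{1222213}$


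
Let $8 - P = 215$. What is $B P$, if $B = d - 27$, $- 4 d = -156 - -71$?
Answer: $\frac{4761}{4} \approx 1190.3$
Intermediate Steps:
$P = -207$ ($P = 8 - 215 = -207$)
$d = \frac{85}{4}$ ($d = - \frac{-156 - -71}{4} = - \frac{-156 + 71}{4} = \left(- \frac{1}{4}\right) \left(-85\right) = \frac{85}{4} \approx 21.25$)
$B = - \frac{23}{4}$ ($B = \frac{85}{4} - 27 = - \frac{23}{4} \approx -5.75$)
$B P = \left(- \frac{23}{4}\right) \left(-207\right) = \frac{4761}{4}$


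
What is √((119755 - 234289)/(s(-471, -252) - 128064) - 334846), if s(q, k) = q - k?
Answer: 2*I*√153066330881227/42761 ≈ 578.66*I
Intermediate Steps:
√((119755 - 234289)/(s(-471, -252) - 128064) - 334846) = √((119755 - 234289)/((-471 - 1*(-252)) - 128064) - 334846) = √(-114534/((-471 + 252) - 128064) - 334846) = √(-114534/(-219 - 128064) - 334846) = √(-114534/(-128283) - 334846) = √(-114534*(-1/128283) - 334846) = √(38178/42761 - 334846) = √(-14318311628/42761) = 2*I*√153066330881227/42761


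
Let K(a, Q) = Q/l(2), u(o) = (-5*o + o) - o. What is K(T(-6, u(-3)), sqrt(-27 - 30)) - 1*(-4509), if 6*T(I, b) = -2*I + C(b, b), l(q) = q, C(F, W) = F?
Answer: 4509 + I*sqrt(57)/2 ≈ 4509.0 + 3.7749*I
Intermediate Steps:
u(o) = -5*o (u(o) = -4*o - o = -5*o)
T(I, b) = -I/3 + b/6 (T(I, b) = (-2*I + b)/6 = (b - 2*I)/6 = -I/3 + b/6)
K(a, Q) = Q/2
K(T(-6, u(-3)), sqrt(-27 - 30)) - 1*(-4509) = sqrt(-27 - 30)/2 - 1*(-4509) = sqrt(-57)/2 + 4509 = (I*sqrt(57))/2 + 4509 = I*sqrt(57)/2 + 4509 = 4509 + I*sqrt(57)/2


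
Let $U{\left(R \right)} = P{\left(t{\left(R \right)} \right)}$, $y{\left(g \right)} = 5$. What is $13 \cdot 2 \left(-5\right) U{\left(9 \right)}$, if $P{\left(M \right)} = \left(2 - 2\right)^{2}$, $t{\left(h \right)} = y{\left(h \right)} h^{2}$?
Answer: $0$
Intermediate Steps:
$t{\left(h \right)} = 5 h^{2}$
$P{\left(M \right)} = 0$ ($P{\left(M \right)} = 0^{2} = 0$)
$U{\left(R \right)} = 0$
$13 \cdot 2 \left(-5\right) U{\left(9 \right)} = 13 \cdot 2 \left(-5\right) 0 = 26 \left(-5\right) 0 = \left(-130\right) 0 = 0$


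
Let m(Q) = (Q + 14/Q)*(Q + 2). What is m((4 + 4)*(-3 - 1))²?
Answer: 60606225/64 ≈ 9.4697e+5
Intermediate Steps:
m(Q) = (2 + Q)*(Q + 14/Q) (m(Q) = (Q + 14/Q)*(2 + Q) = (2 + Q)*(Q + 14/Q))
m((4 + 4)*(-3 - 1))² = (14 + ((4 + 4)*(-3 - 1))² + 2*((4 + 4)*(-3 - 1)) + 28/(((4 + 4)*(-3 - 1))))² = (14 + (8*(-4))² + 2*(8*(-4)) + 28/((8*(-4))))² = (14 + (-32)² + 2*(-32) + 28/(-32))² = (14 + 1024 - 64 + 28*(-1/32))² = (14 + 1024 - 64 - 7/8)² = (7785/8)² = 60606225/64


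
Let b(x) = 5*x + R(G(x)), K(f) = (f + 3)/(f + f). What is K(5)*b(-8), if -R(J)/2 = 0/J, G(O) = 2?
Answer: -32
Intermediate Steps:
K(f) = (3 + f)/(2*f) (K(f) = (3 + f)/((2*f)) = (3 + f)*(1/(2*f)) = (3 + f)/(2*f))
R(J) = 0 (R(J) = -0/J = -2*0 = 0)
b(x) = 5*x (b(x) = 5*x + 0 = 5*x)
K(5)*b(-8) = ((½)*(3 + 5)/5)*(5*(-8)) = ((½)*(⅕)*8)*(-40) = (⅘)*(-40) = -32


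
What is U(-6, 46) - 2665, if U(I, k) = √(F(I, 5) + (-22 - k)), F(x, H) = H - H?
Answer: -2665 + 2*I*√17 ≈ -2665.0 + 8.2462*I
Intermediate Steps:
F(x, H) = 0
U(I, k) = √(-22 - k) (U(I, k) = √(0 + (-22 - k)) = √(-22 - k))
U(-6, 46) - 2665 = √(-22 - 1*46) - 2665 = √(-22 - 46) - 2665 = √(-68) - 2665 = 2*I*√17 - 2665 = -2665 + 2*I*√17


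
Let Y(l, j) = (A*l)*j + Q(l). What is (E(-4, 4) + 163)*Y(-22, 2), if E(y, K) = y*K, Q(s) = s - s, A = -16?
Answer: 103488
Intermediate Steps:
Q(s) = 0
Y(l, j) = -16*j*l (Y(l, j) = (-16*l)*j + 0 = -16*j*l + 0 = -16*j*l)
E(y, K) = K*y
(E(-4, 4) + 163)*Y(-22, 2) = (4*(-4) + 163)*(-16*2*(-22)) = (-16 + 163)*704 = 147*704 = 103488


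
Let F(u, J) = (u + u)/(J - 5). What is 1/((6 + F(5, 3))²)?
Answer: 1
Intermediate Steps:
F(u, J) = 2*u/(-5 + J) (F(u, J) = (2*u)/(-5 + J) = 2*u/(-5 + J))
1/((6 + F(5, 3))²) = 1/((6 + 2*5/(-5 + 3))²) = 1/((6 + 2*5/(-2))²) = 1/((6 + 2*5*(-½))²) = 1/((6 - 5)²) = 1/(1²) = 1/1 = 1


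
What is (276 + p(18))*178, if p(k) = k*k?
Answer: 106800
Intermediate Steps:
p(k) = k²
(276 + p(18))*178 = (276 + 18²)*178 = (276 + 324)*178 = 600*178 = 106800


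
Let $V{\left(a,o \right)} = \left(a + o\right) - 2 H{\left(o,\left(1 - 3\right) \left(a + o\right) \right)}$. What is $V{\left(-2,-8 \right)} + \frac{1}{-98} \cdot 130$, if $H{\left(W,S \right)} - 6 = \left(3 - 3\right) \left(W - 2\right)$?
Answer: $- \frac{1143}{49} \approx -23.327$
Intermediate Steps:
$H{\left(W,S \right)} = 6$ ($H{\left(W,S \right)} = 6 + \left(3 - 3\right) \left(W - 2\right) = 6 + 0 \left(-2 + W\right) = 6 + 0 = 6$)
$V{\left(a,o \right)} = -12 + a + o$ ($V{\left(a,o \right)} = \left(a + o\right) - 12 = -12 + a + o$)
$V{\left(-2,-8 \right)} + \frac{1}{-98} \cdot 130 = \left(-12 - 2 - 8\right) + \frac{1}{-98} \cdot 130 = -22 - \frac{65}{49} = - \frac{1143}{49}$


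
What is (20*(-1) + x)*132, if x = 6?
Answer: -1848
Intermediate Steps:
(20*(-1) + x)*132 = (20*(-1) + 6)*132 = (-20 + 6)*132 = -14*132 = -1848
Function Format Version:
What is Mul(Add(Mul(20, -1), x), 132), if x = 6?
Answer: -1848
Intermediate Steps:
Mul(Add(Mul(20, -1), x), 132) = Mul(Add(Mul(20, -1), 6), 132) = Mul(Add(-20, 6), 132) = Mul(-14, 132) = -1848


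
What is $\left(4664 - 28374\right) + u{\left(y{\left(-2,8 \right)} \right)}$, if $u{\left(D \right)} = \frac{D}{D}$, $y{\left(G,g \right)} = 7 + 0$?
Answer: $-23709$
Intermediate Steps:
$y{\left(G,g \right)} = 7$
$u{\left(D \right)} = 1$
$\left(4664 - 28374\right) + u{\left(y{\left(-2,8 \right)} \right)} = \left(4664 - 28374\right) + 1 = -23710 + 1 = -23709$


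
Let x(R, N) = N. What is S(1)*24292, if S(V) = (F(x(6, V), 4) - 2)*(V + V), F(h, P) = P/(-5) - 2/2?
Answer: -923096/5 ≈ -1.8462e+5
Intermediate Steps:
F(h, P) = -1 - P/5 (F(h, P) = P*(-⅕) - 2*½ = -P/5 - 1 = -1 - P/5)
S(V) = -38*V/5 (S(V) = ((-1 - ⅕*4) - 2)*(V + V) = ((-1 - ⅘) - 2)*(2*V) = (-9/5 - 2)*(2*V) = -38*V/5)
S(1)*24292 = -38/5*1*24292 = -38/5*24292 = -923096/5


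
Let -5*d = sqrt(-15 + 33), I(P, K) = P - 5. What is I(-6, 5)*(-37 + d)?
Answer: 407 + 33*sqrt(2)/5 ≈ 416.33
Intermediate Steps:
I(P, K) = -5 + P
d = -3*sqrt(2)/5 (d = -sqrt(-15 + 33)/5 = -3*sqrt(2)/5 ≈ -0.84853)
I(-6, 5)*(-37 + d) = (-5 - 6)*(-37 - 3*sqrt(2)/5) = -11*(-37 - 3*sqrt(2)/5) = 407 + 33*sqrt(2)/5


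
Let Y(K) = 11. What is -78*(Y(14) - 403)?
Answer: 30576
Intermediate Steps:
-78*(Y(14) - 403) = -78*(11 - 403) = -78*(-392) = 30576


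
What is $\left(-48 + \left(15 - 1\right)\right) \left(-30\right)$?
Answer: $1020$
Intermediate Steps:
$\left(-48 + \left(15 - 1\right)\right) \left(-30\right) = \left(-48 + 14\right) \left(-30\right) = \left(-34\right) \left(-30\right) = 1020$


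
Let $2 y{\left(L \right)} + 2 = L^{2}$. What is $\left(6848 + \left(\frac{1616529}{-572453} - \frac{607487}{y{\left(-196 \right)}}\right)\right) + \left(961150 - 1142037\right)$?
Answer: $- \frac{1913955845668183}{10995104771} \approx -1.7407 \cdot 10^{5}$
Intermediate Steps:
$y{\left(L \right)} = -1 + \frac{L^{2}}{2}$
$\left(6848 + \left(\frac{1616529}{-572453} - \frac{607487}{y{\left(-196 \right)}}\right)\right) + \left(961150 - 1142037\right) = \left(6848 + \left(\frac{1616529}{-572453} - \frac{607487}{-1 + \frac{\left(-196\right)^{2}}{2}}\right)\right) + \left(961150 - 1142037\right) = \left(6848 + \left(1616529 \left(- \frac{1}{572453}\right) - \frac{607487}{-1 + \frac{1}{2} \cdot 38416}\right)\right) - 180887 = \left(6848 - \left(\frac{1616529}{572453} + \frac{607487}{-1 + 19208}\right)\right) - 180887 = \left(6848 - \left(\frac{1616529}{572453} + \frac{607487}{19207}\right)\right) - 180887 = \left(6848 - \frac{378806428114}{10995104771}\right) - 180887 = \frac{74915671043694}{10995104771} - 180887 = - \frac{1913955845668183}{10995104771}$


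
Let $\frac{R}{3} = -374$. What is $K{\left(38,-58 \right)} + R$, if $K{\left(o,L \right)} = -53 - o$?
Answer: $-1213$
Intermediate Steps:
$R = -1122$ ($R = 3 \left(-374\right) = -1122$)
$K{\left(38,-58 \right)} + R = \left(-53 - 38\right) - 1122 = -91 - 1122 = -1213$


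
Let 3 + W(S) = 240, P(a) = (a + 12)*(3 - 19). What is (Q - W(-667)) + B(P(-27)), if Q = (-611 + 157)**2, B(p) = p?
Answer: 206119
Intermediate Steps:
P(a) = -192 - 16*a (P(a) = (12 + a)*(-16) = -192 - 16*a)
W(S) = 237 (W(S) = -3 + 240 = 237)
Q = 206116 (Q = (-454)**2 = 206116)
(Q - W(-667)) + B(P(-27)) = (206116 - 1*237) + (-192 - 16*(-27)) = (206116 - 237) + (-192 + 432) = 205879 + 240 = 206119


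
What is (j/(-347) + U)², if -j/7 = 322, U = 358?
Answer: 15997190400/120409 ≈ 1.3286e+5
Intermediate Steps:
j = -2254 (j = -7*322 = -2254)
(j/(-347) + U)² = (-2254/(-347) + 358)² = (-2254*(-1/347) + 358)² = (2254/347 + 358)² = (126480/347)² = 15997190400/120409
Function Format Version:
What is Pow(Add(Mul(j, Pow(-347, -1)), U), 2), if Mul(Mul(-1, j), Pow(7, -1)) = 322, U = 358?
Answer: Rational(15997190400, 120409) ≈ 1.3286e+5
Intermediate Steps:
j = -2254 (j = Mul(-7, 322) = -2254)
Pow(Add(Mul(j, Pow(-347, -1)), U), 2) = Pow(Add(Mul(-2254, Pow(-347, -1)), 358), 2) = Pow(Add(Mul(-2254, Rational(-1, 347)), 358), 2) = Pow(Add(Rational(2254, 347), 358), 2) = Pow(Rational(126480, 347), 2) = Rational(15997190400, 120409)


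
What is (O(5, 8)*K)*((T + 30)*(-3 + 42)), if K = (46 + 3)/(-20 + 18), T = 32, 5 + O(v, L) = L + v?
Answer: -473928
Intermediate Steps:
O(v, L) = -5 + L + v (O(v, L) = -5 + (L + v) = -5 + L + v)
K = -49/2 (K = 49/(-2) = 49*(-1/2) = -49/2 ≈ -24.500)
(O(5, 8)*K)*((T + 30)*(-3 + 42)) = ((-5 + 8 + 5)*(-49/2))*((32 + 30)*(-3 + 42)) = (8*(-49/2))*(62*39) = -196*2418 = -473928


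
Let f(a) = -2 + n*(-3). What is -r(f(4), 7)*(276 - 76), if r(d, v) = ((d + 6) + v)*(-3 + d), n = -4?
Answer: -32200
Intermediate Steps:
f(a) = 10 (f(a) = -2 - 4*(-3) = -2 + 12 = 10)
r(d, v) = (-3 + d)*(6 + d + v) (r(d, v) = ((6 + d) + v)*(-3 + d) = (6 + d + v)*(-3 + d) = (-3 + d)*(6 + d + v))
-r(f(4), 7)*(276 - 76) = -(-18 + 10² - 3*7 + 3*10 + 10*7)*(276 - 76) = -(-18 + 100 - 21 + 30 + 70)*200 = -161*200 = -1*32200 = -32200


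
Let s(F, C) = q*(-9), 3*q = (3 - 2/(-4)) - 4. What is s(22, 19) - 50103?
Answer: -100203/2 ≈ -50102.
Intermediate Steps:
q = -⅙ (q = ((3 - 2/(-4)) - 4)/3 = ((3 - 2*(-¼)) - 4)/3 = ((3 + ½) - 4)/3 = (7/2 - 4)/3 = (⅓)*(-½) = -⅙ ≈ -0.16667)
s(F, C) = 3/2 (s(F, C) = -⅙*(-9) = 3/2)
s(22, 19) - 50103 = 3/2 - 50103 = -100203/2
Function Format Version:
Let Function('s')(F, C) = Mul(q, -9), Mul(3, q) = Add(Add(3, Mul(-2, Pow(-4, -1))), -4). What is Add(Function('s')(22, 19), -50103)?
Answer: Rational(-100203, 2) ≈ -50102.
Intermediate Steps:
q = Rational(-1, 6) (q = Mul(Rational(1, 3), Add(Add(3, Mul(-2, Pow(-4, -1))), -4)) = Mul(Rational(1, 3), Add(Add(3, Mul(-2, Rational(-1, 4))), -4)) = Mul(Rational(1, 3), Add(Add(3, Rational(1, 2)), -4)) = Mul(Rational(1, 3), Add(Rational(7, 2), -4)) = Mul(Rational(1, 3), Rational(-1, 2)) = Rational(-1, 6) ≈ -0.16667)
Function('s')(F, C) = Rational(3, 2) (Function('s')(F, C) = Mul(Rational(-1, 6), -9) = Rational(3, 2))
Add(Function('s')(22, 19), -50103) = Add(Rational(3, 2), -50103) = Rational(-100203, 2)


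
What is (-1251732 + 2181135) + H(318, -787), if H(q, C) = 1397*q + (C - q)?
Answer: 1372544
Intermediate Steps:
H(q, C) = C + 1396*q
(-1251732 + 2181135) + H(318, -787) = (-1251732 + 2181135) + (-787 + 1396*318) = 929403 + (-787 + 443928) = 929403 + 443141 = 1372544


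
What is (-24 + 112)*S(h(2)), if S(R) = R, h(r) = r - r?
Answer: 0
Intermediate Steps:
h(r) = 0
(-24 + 112)*S(h(2)) = (-24 + 112)*0 = 88*0 = 0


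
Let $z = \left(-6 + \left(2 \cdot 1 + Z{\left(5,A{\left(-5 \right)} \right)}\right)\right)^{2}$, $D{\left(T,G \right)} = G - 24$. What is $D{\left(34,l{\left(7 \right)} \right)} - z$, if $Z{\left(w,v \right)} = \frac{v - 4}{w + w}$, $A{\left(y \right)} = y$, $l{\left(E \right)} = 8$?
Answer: $- \frac{4001}{100} \approx -40.01$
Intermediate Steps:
$D{\left(T,G \right)} = -24 + G$ ($D{\left(T,G \right)} = G - 24 = -24 + G$)
$Z{\left(w,v \right)} = \frac{-4 + v}{2 w}$
$z = \frac{2401}{100}$ ($z = \left(-6 + \left(2 \cdot 1 + \frac{-4 - 5}{2 \cdot 5}\right)\right)^{2} = \left(-6 + \left(2 + \frac{1}{2} \cdot \frac{1}{5} \left(-9\right)\right)\right)^{2} = \left(-6 + \left(2 - \frac{9}{10}\right)\right)^{2} = \left(-6 + \frac{11}{10}\right)^{2} = \left(- \frac{49}{10}\right)^{2} = \frac{2401}{100} \approx 24.01$)
$D{\left(34,l{\left(7 \right)} \right)} - z = \left(-24 + 8\right) - \frac{2401}{100} = -16 - \frac{2401}{100} = - \frac{4001}{100}$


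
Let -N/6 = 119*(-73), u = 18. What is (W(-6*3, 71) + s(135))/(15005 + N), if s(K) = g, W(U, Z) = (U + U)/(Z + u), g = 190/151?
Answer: 11474/902119753 ≈ 1.2719e-5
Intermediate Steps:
g = 190/151 (g = 190*(1/151) = 190/151 ≈ 1.2583)
W(U, Z) = 2*U/(18 + Z) (W(U, Z) = (U + U)/(Z + 18) = (2*U)/(18 + Z) = 2*U/(18 + Z))
N = 52122 (N = -714*(-73) = -6*(-8687) = 52122)
s(K) = 190/151
(W(-6*3, 71) + s(135))/(15005 + N) = (2*(-6*3)/(18 + 71) + 190/151)/(15005 + 52122) = (2*(-18)/89 + 190/151)/67127 = (2*(-18)*(1/89) + 190/151)*(1/67127) = (-36/89 + 190/151)*(1/67127) = (11474/13439)*(1/67127) = 11474/902119753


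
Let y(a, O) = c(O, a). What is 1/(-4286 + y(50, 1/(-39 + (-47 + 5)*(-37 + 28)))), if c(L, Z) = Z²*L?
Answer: -339/1450454 ≈ -0.00023372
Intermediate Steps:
c(L, Z) = L*Z²
y(a, O) = O*a²
1/(-4286 + y(50, 1/(-39 + (-47 + 5)*(-37 + 28)))) = 1/(-4286 + 50²/(-39 + (-47 + 5)*(-37 + 28))) = 1/(-4286 + 2500/(-39 - 42*(-9))) = 1/(-4286 + 2500/(-39 + 378)) = 1/(-4286 + 2500/339) = 1/(-1450454/339) = -339/1450454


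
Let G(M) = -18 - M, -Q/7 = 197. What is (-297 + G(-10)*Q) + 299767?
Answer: 310502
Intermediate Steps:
Q = -1379 (Q = -7*197 = -1379)
(-297 + G(-10)*Q) + 299767 = (-297 + (-18 - 1*(-10))*(-1379)) + 299767 = (-297 + (-18 + 10)*(-1379)) + 299767 = (-297 - 8*(-1379)) + 299767 = (-297 + 11032) + 299767 = 10735 + 299767 = 310502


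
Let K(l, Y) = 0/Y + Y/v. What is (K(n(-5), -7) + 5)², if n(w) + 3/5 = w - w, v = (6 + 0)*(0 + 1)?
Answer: 529/36 ≈ 14.694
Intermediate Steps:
v = 6 (v = 6*1 = 6)
n(w) = -⅗ (n(w) = -⅗ + (w - w) = -⅗ + 0 = -⅗)
K(l, Y) = Y/6 (K(l, Y) = 0/Y + Y/6 = 0 + Y*(⅙) = 0 + Y/6 = Y/6)
(K(n(-5), -7) + 5)² = ((⅙)*(-7) + 5)² = (-7/6 + 5)² = (23/6)² = 529/36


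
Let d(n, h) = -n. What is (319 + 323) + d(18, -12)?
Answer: 624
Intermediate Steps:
(319 + 323) + d(18, -12) = (319 + 323) - 1*18 = 642 - 18 = 624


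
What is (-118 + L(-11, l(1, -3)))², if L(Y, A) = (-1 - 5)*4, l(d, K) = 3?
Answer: 20164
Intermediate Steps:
L(Y, A) = -24 (L(Y, A) = -6*4 = -24)
(-118 + L(-11, l(1, -3)))² = (-118 - 24)² = (-142)² = 20164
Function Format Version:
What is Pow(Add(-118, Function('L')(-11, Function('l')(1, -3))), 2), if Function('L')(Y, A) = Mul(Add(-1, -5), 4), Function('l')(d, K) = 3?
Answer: 20164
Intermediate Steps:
Function('L')(Y, A) = -24 (Function('L')(Y, A) = Mul(-6, 4) = -24)
Pow(Add(-118, Function('L')(-11, Function('l')(1, -3))), 2) = Pow(Add(-118, -24), 2) = Pow(-142, 2) = 20164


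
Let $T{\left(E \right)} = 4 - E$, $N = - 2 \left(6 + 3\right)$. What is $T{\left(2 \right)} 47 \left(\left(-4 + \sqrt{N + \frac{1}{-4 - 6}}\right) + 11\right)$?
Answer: $658 + \frac{47 i \sqrt{1810}}{5} \approx 658.0 + 399.91 i$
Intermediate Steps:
$N = -18$ ($N = \left(-2\right) 9 = -18$)
$T{\left(2 \right)} 47 \left(\left(-4 + \sqrt{N + \frac{1}{-4 - 6}}\right) + 11\right) = \left(4 - 2\right) 47 \left(\left(-4 + \sqrt{-18 + \frac{1}{-4 - 6}}\right) + 11\right) = \left(4 - 2\right) 47 \left(\left(-4 + \sqrt{-18 + \frac{1}{-10}}\right) + 11\right) = 2 \cdot 47 \left(\left(-4 + \sqrt{-18 - \frac{1}{10}}\right) + 11\right) = 94 \left(\left(-4 + \sqrt{- \frac{181}{10}}\right) + 11\right) = 94 \left(\left(-4 + \frac{i \sqrt{1810}}{10}\right) + 11\right) = 94 \left(7 + \frac{i \sqrt{1810}}{10}\right) = 658 + \frac{47 i \sqrt{1810}}{5}$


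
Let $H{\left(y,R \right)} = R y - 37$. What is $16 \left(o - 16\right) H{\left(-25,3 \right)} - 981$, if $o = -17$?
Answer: $58155$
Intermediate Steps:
$H{\left(y,R \right)} = -37 + R y$
$16 \left(o - 16\right) H{\left(-25,3 \right)} - 981 = 16 \left(-17 - 16\right) \left(-37 + 3 \left(-25\right)\right) - 981 = 16 \left(-33\right) \left(-37 - 75\right) - 981 = \left(-528\right) \left(-112\right) - 981 = 59136 - 981 = 58155$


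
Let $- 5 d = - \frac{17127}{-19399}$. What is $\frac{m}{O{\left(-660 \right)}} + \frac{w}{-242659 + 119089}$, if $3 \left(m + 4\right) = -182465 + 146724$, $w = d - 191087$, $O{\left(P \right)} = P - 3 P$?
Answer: $- \frac{1315285606069}{175789858200} \approx -7.4821$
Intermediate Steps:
$O{\left(P \right)} = - 2 P$
$d = - \frac{17127}{96995}$ ($d = - \frac{\left(-17127\right) \frac{1}{-19399}}{5} = - \frac{\left(-17127\right) \left(- \frac{1}{19399}\right)}{5} = \left(- \frac{1}{5}\right) \frac{17127}{19399} = - \frac{17127}{96995} \approx -0.17658$)
$w = - \frac{18534500692}{96995}$ ($w = - \frac{17127}{96995} - 191087 = - \frac{18534500692}{96995} \approx -1.9109 \cdot 10^{5}$)
$m = - \frac{35753}{3}$ ($m = -4 + \frac{-182465 + 146724}{3} = -4 + \frac{1}{3} \left(-35741\right) = -4 - \frac{35741}{3} = - \frac{35753}{3} \approx -11918.0$)
$\frac{m}{O{\left(-660 \right)}} + \frac{w}{-242659 + 119089} = - \frac{35753}{3 \left(\left(-2\right) \left(-660\right)\right)} - \frac{18534500692}{96995 \left(-242659 + 119089\right)} = - \frac{35753}{3 \cdot 1320} - \frac{18534500692}{96995 \left(-123570\right)} = \left(- \frac{35753}{3}\right) \frac{1}{1320} - - \frac{9267250346}{5992836075} = - \frac{35753}{3960} + \frac{9267250346}{5992836075} = - \frac{1315285606069}{175789858200}$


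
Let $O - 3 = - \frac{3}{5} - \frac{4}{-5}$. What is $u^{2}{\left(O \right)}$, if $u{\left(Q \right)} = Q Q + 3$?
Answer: $\frac{109561}{625} \approx 175.3$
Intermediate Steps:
$O = \frac{16}{5}$ ($O = 3 - \left(- \frac{4}{5} + \frac{3}{5}\right) = 3 - - \frac{1}{5} = 3 + \left(- \frac{3}{5} + \frac{4}{5}\right) = 3 + \frac{1}{5} = \frac{16}{5} \approx 3.2$)
$u{\left(Q \right)} = 3 + Q^{2}$ ($u{\left(Q \right)} = Q^{2} + 3 = 3 + Q^{2}$)
$u^{2}{\left(O \right)} = \left(3 + \left(\frac{16}{5}\right)^{2}\right)^{2} = \left(3 + \frac{256}{25}\right)^{2} = \left(\frac{331}{25}\right)^{2} = \frac{109561}{625}$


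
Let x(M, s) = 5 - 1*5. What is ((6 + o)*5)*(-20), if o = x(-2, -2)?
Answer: -600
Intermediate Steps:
x(M, s) = 0 (x(M, s) = 5 - 5 = 0)
o = 0
((6 + o)*5)*(-20) = ((6 + 0)*5)*(-20) = (6*5)*(-20) = 30*(-20) = -600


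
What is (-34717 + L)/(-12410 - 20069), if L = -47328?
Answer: 82045/32479 ≈ 2.5261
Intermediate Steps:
(-34717 + L)/(-12410 - 20069) = (-34717 - 47328)/(-12410 - 20069) = -82045/(-32479) = -82045*(-1/32479) = 82045/32479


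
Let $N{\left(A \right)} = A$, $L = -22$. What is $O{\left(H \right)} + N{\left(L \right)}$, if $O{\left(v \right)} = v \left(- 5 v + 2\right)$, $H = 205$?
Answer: $-209737$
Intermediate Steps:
$O{\left(v \right)} = v \left(2 - 5 v\right)$
$O{\left(H \right)} + N{\left(L \right)} = 205 \left(2 - 1025\right) - 22 = 205 \left(-1023\right) - 22 = -209715 - 22 = -209737$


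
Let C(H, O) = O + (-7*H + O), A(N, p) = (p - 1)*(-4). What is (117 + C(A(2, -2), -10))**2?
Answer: 169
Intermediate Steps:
A(N, p) = 4 - 4*p (A(N, p) = (-1 + p)*(-4) = 4 - 4*p)
C(H, O) = -7*H + 2*O (C(H, O) = O + (O - 7*H) = -7*H + 2*O)
(117 + C(A(2, -2), -10))**2 = (117 + (-7*(4 - 4*(-2)) + 2*(-10)))**2 = (117 + (-7*(4 + 8) - 20))**2 = (117 + (-7*12 - 20))**2 = (117 + (-84 - 20))**2 = (117 - 104)**2 = 13**2 = 169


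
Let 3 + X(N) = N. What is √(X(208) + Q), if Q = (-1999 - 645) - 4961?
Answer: 10*I*√74 ≈ 86.023*I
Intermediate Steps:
Q = -7605 (Q = -2644 - 4961 = -7605)
X(N) = -3 + N
√(X(208) + Q) = √((-3 + 208) - 7605) = √(205 - 7605) = √(-7400) = 10*I*√74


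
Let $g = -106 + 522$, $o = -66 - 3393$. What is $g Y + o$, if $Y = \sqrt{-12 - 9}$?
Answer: $-3459 + 416 i \sqrt{21} \approx -3459.0 + 1906.4 i$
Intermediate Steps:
$o = -3459$ ($o = -66 - 3393 = -3459$)
$Y = i \sqrt{21}$ ($Y = \sqrt{-21} = i \sqrt{21} \approx 4.5826 i$)
$g = 416$
$g Y + o = 416 i \sqrt{21} - 3459 = -3459 + 416 i \sqrt{21}$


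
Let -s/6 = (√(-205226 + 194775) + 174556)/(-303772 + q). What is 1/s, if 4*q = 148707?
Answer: 46535800459/182818845522 - 1066381*I*√10451/731275382088 ≈ 0.25455 - 0.00014908*I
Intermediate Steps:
q = 148707/4 (q = (¼)*148707 = 148707/4 ≈ 37177.)
s = 4189344/1066381 + 24*I*√10451/1066381 (s = -6*(√(-205226 + 194775) + 174556)/(-303772 + 148707/4) = -6*(√(-10451) + 174556)/(-1066381/4) = -6*(I*√10451 + 174556)*(-4)/1066381 = -6*(174556 + I*√10451)*(-4)/1066381 = -6*(-698224/1066381 - 4*I*√10451/1066381) = 4189344/1066381 + 24*I*√10451/1066381 ≈ 3.9286 + 0.0023008*I)
1/s = 1/(4189344/1066381 + 24*I*√10451/1066381)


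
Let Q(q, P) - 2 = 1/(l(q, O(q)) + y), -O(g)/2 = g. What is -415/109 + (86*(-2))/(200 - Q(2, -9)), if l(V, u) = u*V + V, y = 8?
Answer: -201421/43055 ≈ -4.6782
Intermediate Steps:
O(g) = -2*g
l(V, u) = V + V*u (l(V, u) = V*u + V = V + V*u)
Q(q, P) = 2 + 1/(8 + q*(1 - 2*q)) (Q(q, P) = 2 + 1/(q*(1 - 2*q) + 8) = 2 + 1/(8 + q*(1 - 2*q)))
-415/109 + (86*(-2))/(200 - Q(2, -9)) = -415/109 + (86*(-2))/(200 - (-17 + 2*2*(-1 + 2*2))/(-8 + 2*(-1 + 2*2))) = -415*1/109 - 172/(200 - (-17 + 2*2*(-1 + 4))/(-8 + 2*(-1 + 4))) = -415/109 - 172/(200 - (-17 + 2*2*3)/(-8 + 2*3)) = -415/109 - 172/(200 - (-17 + 12)/(-8 + 6)) = -415/109 - 172/(200 - (-5)/(-2)) = -415/109 - 172/(200 - (-1)*(-5)/2) = -415/109 - 172/(200 - 1*5/2) = -415/109 - 172/(200 - 5/2) = -415/109 - 172/395/2 = -415/109 - 172*2/395 = -415/109 - 344/395 = -201421/43055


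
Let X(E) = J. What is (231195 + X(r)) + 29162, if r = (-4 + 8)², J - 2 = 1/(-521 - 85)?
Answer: 157777553/606 ≈ 2.6036e+5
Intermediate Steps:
J = 1211/606 (J = 2 + 1/(-521 - 85) = 2 + 1/(-606) = 2 - 1/606 = 1211/606 ≈ 1.9984)
r = 16 (r = 4² = 16)
X(E) = 1211/606
(231195 + X(r)) + 29162 = (231195 + 1211/606) + 29162 = 140105381/606 + 29162 = 157777553/606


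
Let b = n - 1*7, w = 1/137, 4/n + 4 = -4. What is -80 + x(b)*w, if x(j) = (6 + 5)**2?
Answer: -10839/137 ≈ -79.117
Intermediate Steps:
n = -1/2 (n = 4/(-4 - 4) = 4/(-8) = 4*(-1/8) = -1/2 ≈ -0.50000)
w = 1/137 ≈ 0.0072993
b = -15/2 (b = -1/2 - 1*7 = -1/2 - 7 = -15/2 ≈ -7.5000)
x(j) = 121 (x(j) = 11**2 = 121)
-80 + x(b)*w = -80 + 121*(1/137) = -80 + 121/137 = -10839/137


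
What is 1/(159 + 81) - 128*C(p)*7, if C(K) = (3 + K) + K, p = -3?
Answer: 645121/240 ≈ 2688.0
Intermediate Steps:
C(K) = 3 + 2*K
1/(159 + 81) - 128*C(p)*7 = 1/(159 + 81) - 128*(3 + 2*(-3))*7 = 1/240 - 128*(3 - 6)*7 = 1/240 - (-384)*7 = 1/240 - 128*(-21) = 1/240 + 2688 = 645121/240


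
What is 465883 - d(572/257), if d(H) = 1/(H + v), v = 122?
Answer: 14873780401/31926 ≈ 4.6588e+5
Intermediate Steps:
d(H) = 1/(122 + H) (d(H) = 1/(H + 122) = 1/(122 + H))
465883 - d(572/257) = 465883 - 1/(122 + 572/257) = 465883 - 1/31926/257 = 465883 - 1*257/31926 = 465883 - 257/31926 = 14873780401/31926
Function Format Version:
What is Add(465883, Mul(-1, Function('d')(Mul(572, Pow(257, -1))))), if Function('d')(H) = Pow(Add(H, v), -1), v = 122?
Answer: Rational(14873780401, 31926) ≈ 4.6588e+5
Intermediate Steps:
Function('d')(H) = Pow(Add(122, H), -1) (Function('d')(H) = Pow(Add(H, 122), -1) = Pow(Add(122, H), -1))
Add(465883, Mul(-1, Function('d')(Mul(572, Pow(257, -1))))) = Add(465883, Mul(-1, Pow(Add(122, Mul(572, Pow(257, -1))), -1))) = Add(465883, Mul(-1, Pow(Add(122, Mul(572, Rational(1, 257))), -1))) = Add(465883, Mul(-1, Pow(Add(122, Rational(572, 257)), -1))) = Add(465883, Mul(-1, Pow(Rational(31926, 257), -1))) = Add(465883, Mul(-1, Rational(257, 31926))) = Add(465883, Rational(-257, 31926)) = Rational(14873780401, 31926)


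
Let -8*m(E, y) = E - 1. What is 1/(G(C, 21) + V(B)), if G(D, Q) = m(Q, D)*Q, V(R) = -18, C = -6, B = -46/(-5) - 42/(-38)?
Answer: -2/141 ≈ -0.014184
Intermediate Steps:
B = 979/95 (B = -46*(-⅕) - 42*(-1/38) = 46/5 + 21/19 = 979/95 ≈ 10.305)
m(E, y) = ⅛ - E/8 (m(E, y) = -(E - 1)/8 = -(-1 + E)/8 = ⅛ - E/8)
G(D, Q) = Q*(⅛ - Q/8) (G(D, Q) = (⅛ - Q/8)*Q = Q*(⅛ - Q/8))
1/(G(C, 21) + V(B)) = 1/((⅛)*21*(1 - 1*21) - 18) = 1/((⅛)*21*(1 - 21) - 18) = 1/((⅛)*21*(-20) - 18) = 1/(-105/2 - 18) = 1/(-141/2) = -2/141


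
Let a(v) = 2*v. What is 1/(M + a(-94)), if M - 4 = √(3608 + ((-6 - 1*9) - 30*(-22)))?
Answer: -184/29603 - √4253/29603 ≈ -0.0084186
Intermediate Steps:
M = 4 + √4253 (M = 4 + √(3608 + ((-6 - 1*9) - 30*(-22))) = 4 + √(3608 + ((-6 - 9) + 660)) = 4 + √(3608 + (-15 + 660)) = 4 + √(3608 + 645) = 4 + √4253 ≈ 69.215)
1/(M + a(-94)) = 1/((4 + √4253) + 2*(-94)) = 1/((4 + √4253) - 188) = 1/(-184 + √4253)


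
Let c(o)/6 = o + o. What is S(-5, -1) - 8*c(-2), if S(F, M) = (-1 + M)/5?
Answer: 958/5 ≈ 191.60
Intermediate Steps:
S(F, M) = -1/5 + M/5 (S(F, M) = (-1 + M)/5 = -1/5 + M/5)
c(o) = 12*o (c(o) = 6*(o + o) = 6*(2*o) = 12*o)
S(-5, -1) - 8*c(-2) = (-1/5 + (1/5)*(-1)) - 96*(-2) = (-1/5 - 1/5) - 8*(-24) = -2/5 + 192 = 958/5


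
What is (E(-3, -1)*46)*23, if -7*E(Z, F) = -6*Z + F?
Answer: -17986/7 ≈ -2569.4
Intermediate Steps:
E(Z, F) = -F/7 + 6*Z/7 (E(Z, F) = -(-6*Z + F)/7 = -(F - 6*Z)/7 = -F/7 + 6*Z/7)
(E(-3, -1)*46)*23 = ((-1/7*(-1) + (6/7)*(-3))*46)*23 = ((1/7 - 18/7)*46)*23 = -17/7*46*23 = -782/7*23 = -17986/7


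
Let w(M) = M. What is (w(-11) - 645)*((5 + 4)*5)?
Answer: -29520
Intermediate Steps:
(w(-11) - 645)*((5 + 4)*5) = (-11 - 645)*((5 + 4)*5) = -5904*5 = -656*45 = -29520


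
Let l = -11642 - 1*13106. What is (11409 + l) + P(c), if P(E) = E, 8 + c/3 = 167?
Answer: -12862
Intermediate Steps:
c = 477 (c = -24 + 3*167 = -24 + 501 = 477)
l = -24748 (l = -11642 - 13106 = -24748)
(11409 + l) + P(c) = (11409 - 24748) + 477 = -13339 + 477 = -12862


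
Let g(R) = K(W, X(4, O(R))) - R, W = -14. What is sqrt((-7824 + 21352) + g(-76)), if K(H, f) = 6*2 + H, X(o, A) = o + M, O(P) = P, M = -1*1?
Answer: sqrt(13602) ≈ 116.63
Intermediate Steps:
M = -1
X(o, A) = -1 + o (X(o, A) = o - 1 = -1 + o)
K(H, f) = 12 + H
g(R) = -2 - R (g(R) = (12 - 14) - R = -2 - R)
sqrt((-7824 + 21352) + g(-76)) = sqrt((-7824 + 21352) + (-2 - 1*(-76))) = sqrt(13528 + (-2 + 76)) = sqrt(13528 + 74) = sqrt(13602)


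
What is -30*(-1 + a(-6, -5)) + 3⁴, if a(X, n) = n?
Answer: 261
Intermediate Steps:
-30*(-1 + a(-6, -5)) + 3⁴ = -30*(-1 - 5) + 3⁴ = -30*(-6) + 81 = 180 + 81 = 261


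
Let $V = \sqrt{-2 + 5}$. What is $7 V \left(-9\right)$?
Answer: $- 63 \sqrt{3} \approx -109.12$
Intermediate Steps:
$V = \sqrt{3} \approx 1.732$
$7 V \left(-9\right) = 7 \sqrt{3} \left(-9\right) = - 63 \sqrt{3}$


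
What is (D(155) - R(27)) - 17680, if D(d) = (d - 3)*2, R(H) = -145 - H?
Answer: -17204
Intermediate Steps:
D(d) = -6 + 2*d (D(d) = (-3 + d)*2 = -6 + 2*d)
(D(155) - R(27)) - 17680 = ((-6 + 2*155) - (-145 - 1*27)) - 17680 = ((-6 + 310) - (-145 - 27)) - 17680 = (304 - 1*(-172)) - 17680 = (304 + 172) - 17680 = 476 - 17680 = -17204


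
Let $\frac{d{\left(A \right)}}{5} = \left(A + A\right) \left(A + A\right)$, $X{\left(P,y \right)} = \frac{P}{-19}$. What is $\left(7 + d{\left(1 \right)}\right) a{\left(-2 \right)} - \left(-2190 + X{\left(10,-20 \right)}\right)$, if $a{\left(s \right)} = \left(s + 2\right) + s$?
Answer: $\frac{40594}{19} \approx 2136.5$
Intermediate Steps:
$X{\left(P,y \right)} = - \frac{P}{19}$ ($X{\left(P,y \right)} = P \left(- \frac{1}{19}\right) = - \frac{P}{19}$)
$a{\left(s \right)} = 2 + 2 s$ ($a{\left(s \right)} = \left(2 + s\right) + s = 2 + 2 s$)
$d{\left(A \right)} = 20 A^{2}$ ($d{\left(A \right)} = 5 \left(A + A\right) \left(A + A\right) = 5 \cdot 2 A 2 A = 5 \cdot 4 A^{2} = 20 A^{2}$)
$\left(7 + d{\left(1 \right)}\right) a{\left(-2 \right)} - \left(-2190 + X{\left(10,-20 \right)}\right) = \left(7 + 20 \cdot 1^{2}\right) \left(2 + 2 \left(-2\right)\right) - \left(-2190 - \frac{10}{19}\right) = \left(7 + 20 \cdot 1\right) \left(2 - 4\right) - \left(-2190 - \frac{10}{19}\right) = \left(7 + 20\right) \left(-2\right) - - \frac{41620}{19} = 27 \left(-2\right) + \frac{41620}{19} = -54 + \frac{41620}{19} = \frac{40594}{19}$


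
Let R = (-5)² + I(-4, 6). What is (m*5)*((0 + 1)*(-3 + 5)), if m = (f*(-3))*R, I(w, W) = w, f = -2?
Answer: 1260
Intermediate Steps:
R = 21 (R = (-5)² - 4 = 25 - 4 = 21)
m = 126 (m = -2*(-3)*21 = 6*21 = 126)
(m*5)*((0 + 1)*(-3 + 5)) = (126*5)*((0 + 1)*(-3 + 5)) = 630*(1*2) = 630*2 = 1260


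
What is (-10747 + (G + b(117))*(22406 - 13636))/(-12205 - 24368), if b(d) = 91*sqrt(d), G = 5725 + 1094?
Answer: -59791883/36573 - 798070*sqrt(13)/12191 ≈ -1870.9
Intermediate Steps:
G = 6819
(-10747 + (G + b(117))*(22406 - 13636))/(-12205 - 24368) = (-10747 + (6819 + 91*sqrt(117))*(22406 - 13636))/(-12205 - 24368) = (-10747 + (6819 + 91*(3*sqrt(13)))*8770)/(-36573) = (-10747 + (6819 + 273*sqrt(13))*8770)*(-1/36573) = (-10747 + (59802630 + 2394210*sqrt(13)))*(-1/36573) = (59791883 + 2394210*sqrt(13))*(-1/36573) = -59791883/36573 - 798070*sqrt(13)/12191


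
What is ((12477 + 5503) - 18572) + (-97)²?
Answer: 8817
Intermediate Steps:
((12477 + 5503) - 18572) + (-97)² = (17980 - 18572) + 9409 = -592 + 9409 = 8817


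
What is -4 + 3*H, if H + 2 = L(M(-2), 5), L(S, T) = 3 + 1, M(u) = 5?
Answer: 2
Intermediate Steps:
L(S, T) = 4
H = 2 (H = -2 + 4 = 2)
-4 + 3*H = -4 + 3*2 = -4 + 6 = 2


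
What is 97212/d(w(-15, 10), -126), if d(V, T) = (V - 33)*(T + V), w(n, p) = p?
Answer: 24303/667 ≈ 36.436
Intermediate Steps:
d(V, T) = (-33 + V)*(T + V)
97212/d(w(-15, 10), -126) = 97212/(10² - 33*(-126) - 33*10 - 126*10) = 97212/(100 + 4158 - 330 - 1260) = 97212/2668 = 97212*(1/2668) = 24303/667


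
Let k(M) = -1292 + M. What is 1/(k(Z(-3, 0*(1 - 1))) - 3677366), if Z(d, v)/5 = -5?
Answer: -1/3678683 ≈ -2.7184e-7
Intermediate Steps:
Z(d, v) = -25 (Z(d, v) = 5*(-5) = -25)
1/(k(Z(-3, 0*(1 - 1))) - 3677366) = 1/((-1292 - 25) - 3677366) = 1/(-1317 - 3677366) = 1/(-3678683) = -1/3678683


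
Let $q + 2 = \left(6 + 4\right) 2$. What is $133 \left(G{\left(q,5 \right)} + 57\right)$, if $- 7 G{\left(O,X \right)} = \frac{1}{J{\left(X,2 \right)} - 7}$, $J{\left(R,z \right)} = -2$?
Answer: $\frac{68248}{9} \approx 7583.1$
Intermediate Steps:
$q = 18$ ($q = -2 + \left(6 + 4\right) 2 = -2 + 10 \cdot 2 = -2 + 20 = 18$)
$G{\left(O,X \right)} = \frac{1}{63}$ ($G{\left(O,X \right)} = - \frac{1}{7 \left(-2 - 7\right)} = - \frac{1}{7 \left(-9\right)} = \left(- \frac{1}{7}\right) \left(- \frac{1}{9}\right) = \frac{1}{63}$)
$133 \left(G{\left(q,5 \right)} + 57\right) = 133 \left(\frac{1}{63} + 57\right) = 133 \cdot \frac{3592}{63} = \frac{68248}{9}$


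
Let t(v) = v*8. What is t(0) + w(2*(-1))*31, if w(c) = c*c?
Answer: 124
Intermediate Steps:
t(v) = 8*v
w(c) = c²
t(0) + w(2*(-1))*31 = 8*0 + (2*(-1))²*31 = 0 + (-2)²*31 = 0 + 4*31 = 0 + 124 = 124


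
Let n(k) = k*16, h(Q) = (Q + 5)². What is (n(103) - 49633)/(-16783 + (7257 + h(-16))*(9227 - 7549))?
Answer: -15995/4121167 ≈ -0.0038812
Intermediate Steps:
h(Q) = (5 + Q)²
n(k) = 16*k
(n(103) - 49633)/(-16783 + (7257 + h(-16))*(9227 - 7549)) = (16*103 - 49633)/(-16783 + (7257 + (5 - 16)²)*(9227 - 7549)) = (1648 - 49633)/(-16783 + (7257 + (-11)²)*1678) = -47985/(-16783 + (7257 + 121)*1678) = -47985/(-16783 + 7378*1678) = -47985/(-16783 + 12380284) = -47985/12363501 = -47985*1/12363501 = -15995/4121167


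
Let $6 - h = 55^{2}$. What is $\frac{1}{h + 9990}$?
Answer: $\frac{1}{6971} \approx 0.00014345$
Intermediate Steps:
$h = -3019$ ($h = 6 - 55^{2} = 6 - 3025 = -3019$)
$\frac{1}{h + 9990} = \frac{1}{-3019 + 9990} = \frac{1}{6971}$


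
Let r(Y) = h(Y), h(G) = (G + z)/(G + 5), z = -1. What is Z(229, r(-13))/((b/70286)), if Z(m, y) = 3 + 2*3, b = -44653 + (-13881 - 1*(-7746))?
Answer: -316287/25394 ≈ -12.455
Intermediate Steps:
h(G) = (-1 + G)/(5 + G) (h(G) = (G - 1)/(G + 5) = (-1 + G)/(5 + G))
r(Y) = (-1 + Y)/(5 + Y)
b = -50788 (b = -44653 + (-13881 + 7746) = -44653 - 6135 = -50788)
Z(m, y) = 9 (Z(m, y) = 3 + 6 = 9)
Z(229, r(-13))/((b/70286)) = 9/((-50788/70286)) = 9/((-50788*1/70286)) = 9/(-25394/35143) = 9*(-35143/25394) = -316287/25394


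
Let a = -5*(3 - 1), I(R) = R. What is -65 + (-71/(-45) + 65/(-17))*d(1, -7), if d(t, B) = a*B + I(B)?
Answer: -17551/85 ≈ -206.48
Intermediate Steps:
a = -10 (a = -5*2 = -10)
d(t, B) = -9*B (d(t, B) = -10*B + B = -9*B)
-65 + (-71/(-45) + 65/(-17))*d(1, -7) = -65 + (-71/(-45) + 65/(-17))*(-9*(-7)) = -65 + (-71*(-1/45) + 65*(-1/17))*63 = -65 + (71/45 - 65/17)*63 = -65 - 1718/765*63 = -65 - 12026/85 = -17551/85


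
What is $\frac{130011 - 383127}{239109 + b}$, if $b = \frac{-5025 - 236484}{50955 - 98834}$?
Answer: $- \frac{1009911747}{954045110} \approx -1.0586$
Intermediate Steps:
$b = \frac{241509}{47879}$ ($b = - \frac{241509}{-47879} = \left(-241509\right) \left(- \frac{1}{47879}\right) = \frac{241509}{47879} \approx 5.0442$)
$\frac{130011 - 383127}{239109 + b} = \frac{130011 - 383127}{239109 + \frac{241509}{47879}} = - \frac{253116}{\frac{11448541320}{47879}} = \left(-253116\right) \frac{47879}{11448541320} = - \frac{1009911747}{954045110}$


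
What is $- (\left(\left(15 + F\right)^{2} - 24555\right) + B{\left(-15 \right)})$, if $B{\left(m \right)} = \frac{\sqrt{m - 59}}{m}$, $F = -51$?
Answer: $23259 + \frac{i \sqrt{74}}{15} \approx 23259.0 + 0.57349 i$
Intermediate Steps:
$B{\left(m \right)} = \frac{\sqrt{-59 + m}}{m}$
$- (\left(\left(15 + F\right)^{2} - 24555\right) + B{\left(-15 \right)}) = - (\left(\left(15 - 51\right)^{2} - 24555\right) + \frac{\sqrt{-59 - 15}}{-15}) = - (\left(\left(-36\right)^{2} - 24555\right) - \frac{\sqrt{-74}}{15}) = - (\left(1296 - 24555\right) - \frac{i \sqrt{74}}{15}) = - (-23259 - \frac{i \sqrt{74}}{15}) = 23259 + \frac{i \sqrt{74}}{15}$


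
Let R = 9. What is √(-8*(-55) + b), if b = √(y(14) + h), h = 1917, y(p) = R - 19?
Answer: √(440 + √1907) ≈ 21.992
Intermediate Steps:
y(p) = -10 (y(p) = 9 - 19 = -10)
b = √1907 (b = √(-10 + 1917) = √1907 ≈ 43.669)
√(-8*(-55) + b) = √(-8*(-55) + √1907) = √(440 + √1907)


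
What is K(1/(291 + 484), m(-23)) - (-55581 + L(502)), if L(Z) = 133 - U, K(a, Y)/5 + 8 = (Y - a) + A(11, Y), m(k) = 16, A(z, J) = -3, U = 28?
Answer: 8602654/155 ≈ 55501.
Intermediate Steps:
K(a, Y) = -55 - 5*a + 5*Y (K(a, Y) = -40 + 5*((Y - a) - 3) = -40 + 5*(-3 + Y - a) = -40 + (-15 - 5*a + 5*Y) = -55 - 5*a + 5*Y)
L(Z) = 105 (L(Z) = 133 - 1*28 = 133 - 28 = 105)
K(1/(291 + 484), m(-23)) - (-55581 + L(502)) = (-55 - 5/(291 + 484) + 5*16) - (-55581 + 105) = (-55 - 5/775 + 80) - 1*(-55476) = (-55 - 5*1/775 + 80) + 55476 = (-55 - 1/155 + 80) + 55476 = 3874/155 + 55476 = 8602654/155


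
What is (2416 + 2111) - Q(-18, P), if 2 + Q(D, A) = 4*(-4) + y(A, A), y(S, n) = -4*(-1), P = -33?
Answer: 4541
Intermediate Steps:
y(S, n) = 4
Q(D, A) = -14 (Q(D, A) = -2 + (4*(-4) + 4) = -2 + (-16 + 4) = -2 - 12 = -14)
(2416 + 2111) - Q(-18, P) = (2416 + 2111) - 1*(-14) = 4527 + 14 = 4541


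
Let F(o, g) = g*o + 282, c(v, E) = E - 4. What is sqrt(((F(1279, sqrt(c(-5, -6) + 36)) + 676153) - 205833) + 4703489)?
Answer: sqrt(5174091 + 1279*sqrt(26)) ≈ 2276.1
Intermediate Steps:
c(v, E) = -4 + E
F(o, g) = 282 + g*o
sqrt(((F(1279, sqrt(c(-5, -6) + 36)) + 676153) - 205833) + 4703489) = sqrt((((282 + sqrt((-4 - 6) + 36)*1279) + 676153) - 205833) + 4703489) = sqrt((((282 + sqrt(-10 + 36)*1279) + 676153) - 205833) + 4703489) = sqrt((((282 + sqrt(26)*1279) + 676153) - 205833) + 4703489) = sqrt((((282 + 1279*sqrt(26)) + 676153) - 205833) + 4703489) = sqrt(((676435 + 1279*sqrt(26)) - 205833) + 4703489) = sqrt((470602 + 1279*sqrt(26)) + 4703489) = sqrt(5174091 + 1279*sqrt(26))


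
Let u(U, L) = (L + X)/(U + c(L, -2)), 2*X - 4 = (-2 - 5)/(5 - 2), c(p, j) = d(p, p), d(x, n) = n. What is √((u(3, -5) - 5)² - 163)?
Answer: I*√22247/12 ≈ 12.43*I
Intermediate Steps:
c(p, j) = p
X = ⅚ (X = 2 + ((-2 - 5)/(5 - 2))/2 = 2 + (-7/3)/2 = 2 + (-7*⅓)/2 = 2 + (½)*(-7/3) = 2 - 7/6 = ⅚ ≈ 0.83333)
u(U, L) = (⅚ + L)/(L + U) (u(U, L) = (L + ⅚)/(U + L) = (⅚ + L)/(L + U))
√((u(3, -5) - 5)² - 163) = √(((⅚ - 5)/(-5 + 3) - 5)² - 163) = √((-25/6/(-2) - 5)² - 163) = √((-½*(-25/6) - 5)² - 163) = √((25/12 - 5)² - 163) = √((-35/12)² - 163) = √(1225/144 - 163) = √(-22247/144) = I*√22247/12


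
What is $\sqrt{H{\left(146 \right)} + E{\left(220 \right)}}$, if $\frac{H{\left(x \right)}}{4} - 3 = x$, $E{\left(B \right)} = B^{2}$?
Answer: $6 \sqrt{1361} \approx 221.35$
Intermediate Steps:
$H{\left(x \right)} = 12 + 4 x$
$\sqrt{H{\left(146 \right)} + E{\left(220 \right)}} = \sqrt{\left(12 + 4 \cdot 146\right) + 220^{2}} = \sqrt{\left(12 + 584\right) + 48400} = \sqrt{596 + 48400} = \sqrt{48996} = 6 \sqrt{1361}$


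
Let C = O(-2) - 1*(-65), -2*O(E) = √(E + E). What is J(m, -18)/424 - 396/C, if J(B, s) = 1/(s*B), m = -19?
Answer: -1866250847/306401904 - 198*I/2113 ≈ -6.0909 - 0.093706*I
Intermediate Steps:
O(E) = -√2*√E/2 (O(E) = -√(E + E)/2 = -√2*√E/2)
J(B, s) = 1/(B*s)
C = 65 - I (C = -√2*√(-2)/2 - 1*(-65) = -√2*I*√2/2 + 65 = -I + 65 = 65 - I ≈ 65.0 - 1.0*I)
J(m, -18)/424 - 396/C = (1/(-19*(-18)))/424 - 396*(65 + I)/4226 = -1/19*(-1/18)*(1/424) - 198*(65 + I)/2113 = (1/342)*(1/424) - 198*(65 + I)/2113 = 1/145008 - 198*(65 + I)/2113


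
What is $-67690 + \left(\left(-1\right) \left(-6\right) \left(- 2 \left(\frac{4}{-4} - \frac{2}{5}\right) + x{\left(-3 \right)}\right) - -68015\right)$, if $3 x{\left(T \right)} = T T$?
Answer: $\frac{1799}{5} \approx 359.8$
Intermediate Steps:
$x{\left(T \right)} = \frac{T^{2}}{3}$ ($x{\left(T \right)} = \frac{T T}{3} = \frac{T^{2}}{3}$)
$-67690 + \left(\left(-1\right) \left(-6\right) \left(- 2 \left(\frac{4}{-4} - \frac{2}{5}\right) + x{\left(-3 \right)}\right) - -68015\right) = -67690 + \left(\left(-1\right) \left(-6\right) \left(- 2 \left(\frac{4}{-4} - \frac{2}{5}\right) + \frac{\left(-3\right)^{2}}{3}\right) - -68015\right) = -67690 + \left(6 \left(- 2 \left(4 \left(- \frac{1}{4}\right) - \frac{2}{5}\right) + \frac{1}{3} \cdot 9\right) + 68015\right) = -67690 + \left(6 \left(- 2 \left(-1 - \frac{2}{5}\right) + 3\right) + 68015\right) = -67690 + \left(6 \left(\left(-2\right) \left(- \frac{7}{5}\right) + 3\right) + 68015\right) = -67690 + \left(6 \left(\frac{14}{5} + 3\right) + 68015\right) = -67690 + \left(6 \cdot \frac{29}{5} + 68015\right) = -67690 + \left(\frac{174}{5} + 68015\right) = -67690 + \frac{340249}{5} = \frac{1799}{5}$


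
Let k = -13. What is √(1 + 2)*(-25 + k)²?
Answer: 1444*√3 ≈ 2501.1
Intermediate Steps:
√(1 + 2)*(-25 + k)² = √(1 + 2)*(-25 - 13)² = √3*(-38)² = √3*1444 = 1444*√3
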